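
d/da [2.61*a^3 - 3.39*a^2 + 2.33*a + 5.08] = 7.83*a^2 - 6.78*a + 2.33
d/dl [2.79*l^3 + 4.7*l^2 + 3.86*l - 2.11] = 8.37*l^2 + 9.4*l + 3.86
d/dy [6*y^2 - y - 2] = 12*y - 1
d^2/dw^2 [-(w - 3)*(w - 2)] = -2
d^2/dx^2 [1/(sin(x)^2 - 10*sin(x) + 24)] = 2*(-2*sin(x)^4 + 15*sin(x)^3 + sin(x)^2 - 150*sin(x) + 76)/(sin(x)^2 - 10*sin(x) + 24)^3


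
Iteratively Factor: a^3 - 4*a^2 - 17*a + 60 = (a + 4)*(a^2 - 8*a + 15) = (a - 5)*(a + 4)*(a - 3)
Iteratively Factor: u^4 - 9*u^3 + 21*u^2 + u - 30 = (u - 3)*(u^3 - 6*u^2 + 3*u + 10) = (u - 5)*(u - 3)*(u^2 - u - 2) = (u - 5)*(u - 3)*(u - 2)*(u + 1)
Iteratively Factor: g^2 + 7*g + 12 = (g + 4)*(g + 3)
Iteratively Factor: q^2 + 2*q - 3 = (q + 3)*(q - 1)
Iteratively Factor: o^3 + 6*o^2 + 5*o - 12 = (o + 4)*(o^2 + 2*o - 3) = (o - 1)*(o + 4)*(o + 3)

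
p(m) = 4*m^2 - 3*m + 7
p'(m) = 8*m - 3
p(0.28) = 6.47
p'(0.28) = -0.76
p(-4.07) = 85.47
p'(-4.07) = -35.56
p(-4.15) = 88.34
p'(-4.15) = -36.20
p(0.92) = 7.63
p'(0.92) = 4.36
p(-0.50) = 9.50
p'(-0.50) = -7.00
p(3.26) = 39.73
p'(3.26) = 23.08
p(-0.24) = 7.95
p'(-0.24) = -4.92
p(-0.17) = 7.63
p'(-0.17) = -4.36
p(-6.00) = 169.00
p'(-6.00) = -51.00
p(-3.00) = 52.00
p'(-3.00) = -27.00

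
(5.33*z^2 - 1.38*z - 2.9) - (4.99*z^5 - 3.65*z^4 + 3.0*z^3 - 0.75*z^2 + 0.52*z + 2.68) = -4.99*z^5 + 3.65*z^4 - 3.0*z^3 + 6.08*z^2 - 1.9*z - 5.58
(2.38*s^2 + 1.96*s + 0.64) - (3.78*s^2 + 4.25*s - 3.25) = -1.4*s^2 - 2.29*s + 3.89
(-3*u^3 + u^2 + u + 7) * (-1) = 3*u^3 - u^2 - u - 7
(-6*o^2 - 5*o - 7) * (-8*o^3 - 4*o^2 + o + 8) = 48*o^5 + 64*o^4 + 70*o^3 - 25*o^2 - 47*o - 56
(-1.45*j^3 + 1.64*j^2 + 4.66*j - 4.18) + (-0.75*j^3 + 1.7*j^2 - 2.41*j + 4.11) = -2.2*j^3 + 3.34*j^2 + 2.25*j - 0.0699999999999994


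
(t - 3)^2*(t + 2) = t^3 - 4*t^2 - 3*t + 18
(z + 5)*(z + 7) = z^2 + 12*z + 35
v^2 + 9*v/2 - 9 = (v - 3/2)*(v + 6)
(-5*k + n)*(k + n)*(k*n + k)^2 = -5*k^4*n^2 - 10*k^4*n - 5*k^4 - 4*k^3*n^3 - 8*k^3*n^2 - 4*k^3*n + k^2*n^4 + 2*k^2*n^3 + k^2*n^2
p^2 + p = p*(p + 1)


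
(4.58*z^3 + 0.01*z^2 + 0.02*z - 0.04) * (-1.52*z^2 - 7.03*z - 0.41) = -6.9616*z^5 - 32.2126*z^4 - 1.9785*z^3 - 0.0839*z^2 + 0.273*z + 0.0164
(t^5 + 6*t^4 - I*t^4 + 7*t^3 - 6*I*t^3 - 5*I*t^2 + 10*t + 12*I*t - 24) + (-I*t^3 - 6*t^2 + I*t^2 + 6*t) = t^5 + 6*t^4 - I*t^4 + 7*t^3 - 7*I*t^3 - 6*t^2 - 4*I*t^2 + 16*t + 12*I*t - 24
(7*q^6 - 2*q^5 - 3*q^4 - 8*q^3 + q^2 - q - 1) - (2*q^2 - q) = 7*q^6 - 2*q^5 - 3*q^4 - 8*q^3 - q^2 - 1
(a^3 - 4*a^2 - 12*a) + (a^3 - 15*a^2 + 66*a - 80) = 2*a^3 - 19*a^2 + 54*a - 80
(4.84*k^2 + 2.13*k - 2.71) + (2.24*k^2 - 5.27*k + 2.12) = 7.08*k^2 - 3.14*k - 0.59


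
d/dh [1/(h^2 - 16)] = -2*h/(h^2 - 16)^2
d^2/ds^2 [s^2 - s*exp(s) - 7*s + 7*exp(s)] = -s*exp(s) + 5*exp(s) + 2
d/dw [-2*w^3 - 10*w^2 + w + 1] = -6*w^2 - 20*w + 1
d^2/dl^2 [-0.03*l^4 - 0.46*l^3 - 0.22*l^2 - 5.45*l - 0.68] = -0.36*l^2 - 2.76*l - 0.44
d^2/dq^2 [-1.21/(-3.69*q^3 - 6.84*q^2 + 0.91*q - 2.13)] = (-(26.7894*q + 16.5528)*(3.69*q^3 + 6.84*q^2 - 0.91*q + 2.13) + 1.21*(11.07*q^2 + 13.68*q - 0.91)*(22.14*q^2 + 27.36*q - 1.82))/(3.69*q^3 + 6.84*q^2 - 0.91*q + 2.13)^3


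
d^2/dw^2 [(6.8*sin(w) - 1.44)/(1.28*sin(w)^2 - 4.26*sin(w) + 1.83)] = (-11.14112*sin(w)^5 - 27.641856*sin(w)^4 + 94.2960640000001*sin(w)^3 - 54.5268959999999*sin(w)^2 - 60.0042960000001*sin(w) + 60.503904)/(2.097152*sin(w)^6 - 20.938752*sin(w)^5 + 78.6816*sin(w)^4 - 137.18052*sin(w)^3 + 112.4901*sin(w)^2 - 42.798942*sin(w) + 6.128487)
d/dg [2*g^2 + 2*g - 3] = 4*g + 2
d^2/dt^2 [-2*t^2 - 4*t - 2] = -4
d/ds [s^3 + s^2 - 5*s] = 3*s^2 + 2*s - 5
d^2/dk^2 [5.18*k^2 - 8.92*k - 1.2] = 10.3600000000000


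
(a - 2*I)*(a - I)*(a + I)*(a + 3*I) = a^4 + I*a^3 + 7*a^2 + I*a + 6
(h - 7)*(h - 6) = h^2 - 13*h + 42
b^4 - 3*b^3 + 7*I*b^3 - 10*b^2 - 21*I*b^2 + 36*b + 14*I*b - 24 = (b - 2)*(b - 1)*(b + 3*I)*(b + 4*I)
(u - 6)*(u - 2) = u^2 - 8*u + 12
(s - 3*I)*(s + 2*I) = s^2 - I*s + 6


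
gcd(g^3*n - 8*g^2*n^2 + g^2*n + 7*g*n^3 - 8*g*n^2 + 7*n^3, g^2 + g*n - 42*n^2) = 1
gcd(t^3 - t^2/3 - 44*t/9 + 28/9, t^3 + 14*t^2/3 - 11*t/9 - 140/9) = t + 7/3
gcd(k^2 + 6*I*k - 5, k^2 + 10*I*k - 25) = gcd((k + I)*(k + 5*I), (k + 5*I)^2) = k + 5*I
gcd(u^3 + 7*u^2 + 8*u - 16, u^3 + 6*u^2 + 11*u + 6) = 1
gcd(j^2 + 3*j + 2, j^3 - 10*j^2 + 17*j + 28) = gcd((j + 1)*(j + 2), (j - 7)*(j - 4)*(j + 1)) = j + 1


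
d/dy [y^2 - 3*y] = 2*y - 3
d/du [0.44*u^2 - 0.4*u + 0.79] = 0.88*u - 0.4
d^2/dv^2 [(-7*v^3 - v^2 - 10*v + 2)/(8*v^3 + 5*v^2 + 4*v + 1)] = 2*(216*v^6 - 1248*v^5 + 709*v^3 + 753*v^2 + 201*v + 61)/(512*v^9 + 960*v^8 + 1368*v^7 + 1277*v^6 + 924*v^5 + 507*v^4 + 208*v^3 + 63*v^2 + 12*v + 1)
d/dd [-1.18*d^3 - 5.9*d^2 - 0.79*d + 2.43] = -3.54*d^2 - 11.8*d - 0.79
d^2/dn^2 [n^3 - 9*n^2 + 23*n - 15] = 6*n - 18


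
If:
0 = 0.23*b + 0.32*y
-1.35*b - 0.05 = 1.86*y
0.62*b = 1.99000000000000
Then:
No Solution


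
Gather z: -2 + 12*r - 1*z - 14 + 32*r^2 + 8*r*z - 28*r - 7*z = 32*r^2 - 16*r + z*(8*r - 8) - 16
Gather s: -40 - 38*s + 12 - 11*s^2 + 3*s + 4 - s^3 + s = -s^3 - 11*s^2 - 34*s - 24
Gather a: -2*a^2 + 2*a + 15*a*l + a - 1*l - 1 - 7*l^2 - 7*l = -2*a^2 + a*(15*l + 3) - 7*l^2 - 8*l - 1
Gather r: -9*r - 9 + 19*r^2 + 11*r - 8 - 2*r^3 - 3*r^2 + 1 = -2*r^3 + 16*r^2 + 2*r - 16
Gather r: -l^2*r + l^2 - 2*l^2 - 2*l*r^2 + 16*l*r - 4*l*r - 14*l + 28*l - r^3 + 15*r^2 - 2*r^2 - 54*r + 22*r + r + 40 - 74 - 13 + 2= -l^2 + 14*l - r^3 + r^2*(13 - 2*l) + r*(-l^2 + 12*l - 31) - 45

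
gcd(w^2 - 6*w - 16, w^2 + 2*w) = w + 2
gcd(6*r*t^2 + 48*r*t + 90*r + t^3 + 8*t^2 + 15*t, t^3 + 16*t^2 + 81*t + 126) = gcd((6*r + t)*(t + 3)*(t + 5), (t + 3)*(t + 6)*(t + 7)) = t + 3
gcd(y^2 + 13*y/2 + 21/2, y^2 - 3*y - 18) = y + 3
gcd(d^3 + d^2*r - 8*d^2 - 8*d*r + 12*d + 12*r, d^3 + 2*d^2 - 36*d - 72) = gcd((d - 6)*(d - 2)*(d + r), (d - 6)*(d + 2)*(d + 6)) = d - 6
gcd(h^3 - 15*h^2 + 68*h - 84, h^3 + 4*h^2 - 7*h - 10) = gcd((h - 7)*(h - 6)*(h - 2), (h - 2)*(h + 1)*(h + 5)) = h - 2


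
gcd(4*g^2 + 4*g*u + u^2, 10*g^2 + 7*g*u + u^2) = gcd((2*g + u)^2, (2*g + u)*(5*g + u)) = 2*g + u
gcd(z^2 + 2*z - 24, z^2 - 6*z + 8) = z - 4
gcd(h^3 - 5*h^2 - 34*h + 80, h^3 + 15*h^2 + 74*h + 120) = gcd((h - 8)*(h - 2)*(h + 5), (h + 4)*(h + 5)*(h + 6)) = h + 5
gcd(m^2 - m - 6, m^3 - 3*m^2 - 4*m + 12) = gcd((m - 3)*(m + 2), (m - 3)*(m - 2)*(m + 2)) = m^2 - m - 6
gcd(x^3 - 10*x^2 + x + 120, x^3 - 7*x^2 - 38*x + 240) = x^2 - 13*x + 40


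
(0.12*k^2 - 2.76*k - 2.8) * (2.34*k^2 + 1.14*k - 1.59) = 0.2808*k^4 - 6.3216*k^3 - 9.8892*k^2 + 1.1964*k + 4.452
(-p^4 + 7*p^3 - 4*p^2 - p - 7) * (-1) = p^4 - 7*p^3 + 4*p^2 + p + 7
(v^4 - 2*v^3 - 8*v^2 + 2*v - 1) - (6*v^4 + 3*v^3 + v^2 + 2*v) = -5*v^4 - 5*v^3 - 9*v^2 - 1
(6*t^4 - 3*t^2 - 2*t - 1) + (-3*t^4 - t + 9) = 3*t^4 - 3*t^2 - 3*t + 8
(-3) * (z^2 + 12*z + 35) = -3*z^2 - 36*z - 105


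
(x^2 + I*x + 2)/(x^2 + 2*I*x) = (x - I)/x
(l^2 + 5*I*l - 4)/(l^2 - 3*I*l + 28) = (l + I)/(l - 7*I)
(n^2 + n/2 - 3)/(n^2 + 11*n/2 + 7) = (2*n - 3)/(2*n + 7)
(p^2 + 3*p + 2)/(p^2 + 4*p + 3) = (p + 2)/(p + 3)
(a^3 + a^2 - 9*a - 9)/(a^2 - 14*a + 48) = (a^3 + a^2 - 9*a - 9)/(a^2 - 14*a + 48)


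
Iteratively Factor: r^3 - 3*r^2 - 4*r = (r - 4)*(r^2 + r) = r*(r - 4)*(r + 1)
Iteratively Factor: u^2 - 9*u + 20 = (u - 5)*(u - 4)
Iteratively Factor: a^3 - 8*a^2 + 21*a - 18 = (a - 2)*(a^2 - 6*a + 9) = (a - 3)*(a - 2)*(a - 3)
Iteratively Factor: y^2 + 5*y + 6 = (y + 3)*(y + 2)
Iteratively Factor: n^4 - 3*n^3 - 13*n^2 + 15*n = (n - 5)*(n^3 + 2*n^2 - 3*n) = (n - 5)*(n - 1)*(n^2 + 3*n) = (n - 5)*(n - 1)*(n + 3)*(n)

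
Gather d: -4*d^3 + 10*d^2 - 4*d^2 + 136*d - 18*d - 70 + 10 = -4*d^3 + 6*d^2 + 118*d - 60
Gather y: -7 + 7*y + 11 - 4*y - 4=3*y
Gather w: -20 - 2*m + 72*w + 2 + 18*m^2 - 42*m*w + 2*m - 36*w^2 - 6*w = 18*m^2 - 36*w^2 + w*(66 - 42*m) - 18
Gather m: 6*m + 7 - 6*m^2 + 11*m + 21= -6*m^2 + 17*m + 28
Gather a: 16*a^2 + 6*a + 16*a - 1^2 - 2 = 16*a^2 + 22*a - 3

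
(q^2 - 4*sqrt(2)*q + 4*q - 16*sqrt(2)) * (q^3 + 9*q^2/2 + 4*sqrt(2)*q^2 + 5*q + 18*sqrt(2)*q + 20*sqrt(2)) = q^5 + 17*q^4/2 - 9*q^3 - 252*q^2 - 736*q - 640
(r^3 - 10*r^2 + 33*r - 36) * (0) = 0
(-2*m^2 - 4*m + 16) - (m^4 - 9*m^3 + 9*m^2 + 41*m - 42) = -m^4 + 9*m^3 - 11*m^2 - 45*m + 58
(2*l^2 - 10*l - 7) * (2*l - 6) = 4*l^3 - 32*l^2 + 46*l + 42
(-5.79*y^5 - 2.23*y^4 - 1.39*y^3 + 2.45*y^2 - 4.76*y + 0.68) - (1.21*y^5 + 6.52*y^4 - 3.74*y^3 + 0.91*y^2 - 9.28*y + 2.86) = -7.0*y^5 - 8.75*y^4 + 2.35*y^3 + 1.54*y^2 + 4.52*y - 2.18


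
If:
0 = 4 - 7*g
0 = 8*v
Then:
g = 4/7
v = 0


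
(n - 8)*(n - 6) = n^2 - 14*n + 48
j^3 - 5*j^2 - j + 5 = (j - 5)*(j - 1)*(j + 1)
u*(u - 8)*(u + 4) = u^3 - 4*u^2 - 32*u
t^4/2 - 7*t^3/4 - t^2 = t^2*(t/2 + 1/4)*(t - 4)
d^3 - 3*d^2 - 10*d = d*(d - 5)*(d + 2)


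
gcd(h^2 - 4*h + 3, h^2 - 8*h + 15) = h - 3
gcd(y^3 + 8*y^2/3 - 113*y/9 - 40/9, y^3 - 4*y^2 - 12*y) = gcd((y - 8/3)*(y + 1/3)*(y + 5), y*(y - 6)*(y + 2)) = 1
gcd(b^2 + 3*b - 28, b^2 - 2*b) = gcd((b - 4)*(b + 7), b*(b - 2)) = 1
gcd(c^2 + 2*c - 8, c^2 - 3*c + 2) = c - 2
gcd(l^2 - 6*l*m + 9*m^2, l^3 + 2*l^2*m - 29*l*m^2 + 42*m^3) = l - 3*m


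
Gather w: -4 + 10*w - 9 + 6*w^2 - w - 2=6*w^2 + 9*w - 15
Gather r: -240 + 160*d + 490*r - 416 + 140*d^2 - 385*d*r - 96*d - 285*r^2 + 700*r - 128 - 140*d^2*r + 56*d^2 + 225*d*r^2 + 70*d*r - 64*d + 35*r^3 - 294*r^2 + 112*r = 196*d^2 + 35*r^3 + r^2*(225*d - 579) + r*(-140*d^2 - 315*d + 1302) - 784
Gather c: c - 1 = c - 1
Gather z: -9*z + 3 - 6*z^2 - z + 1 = -6*z^2 - 10*z + 4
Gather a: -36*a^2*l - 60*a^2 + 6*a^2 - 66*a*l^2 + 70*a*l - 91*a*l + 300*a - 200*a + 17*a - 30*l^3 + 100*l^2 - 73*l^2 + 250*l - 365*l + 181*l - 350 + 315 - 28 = a^2*(-36*l - 54) + a*(-66*l^2 - 21*l + 117) - 30*l^3 + 27*l^2 + 66*l - 63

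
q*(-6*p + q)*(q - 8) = -6*p*q^2 + 48*p*q + q^3 - 8*q^2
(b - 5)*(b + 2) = b^2 - 3*b - 10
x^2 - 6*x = x*(x - 6)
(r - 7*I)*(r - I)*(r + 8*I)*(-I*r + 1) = -I*r^4 + r^3 - 57*I*r^2 + r - 56*I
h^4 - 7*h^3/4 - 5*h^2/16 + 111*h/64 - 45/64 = (h - 5/4)*(h - 3/4)^2*(h + 1)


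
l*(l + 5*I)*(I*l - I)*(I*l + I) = -l^4 - 5*I*l^3 + l^2 + 5*I*l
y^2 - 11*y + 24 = (y - 8)*(y - 3)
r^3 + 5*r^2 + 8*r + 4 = (r + 1)*(r + 2)^2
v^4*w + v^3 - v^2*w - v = v*(v - 1)*(v + 1)*(v*w + 1)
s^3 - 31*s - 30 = (s - 6)*(s + 1)*(s + 5)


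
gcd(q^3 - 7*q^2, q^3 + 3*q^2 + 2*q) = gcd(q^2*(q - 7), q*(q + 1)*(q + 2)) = q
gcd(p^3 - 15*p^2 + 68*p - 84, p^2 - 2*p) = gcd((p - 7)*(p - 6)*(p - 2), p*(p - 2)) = p - 2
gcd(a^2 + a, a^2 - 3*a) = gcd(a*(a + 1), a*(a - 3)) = a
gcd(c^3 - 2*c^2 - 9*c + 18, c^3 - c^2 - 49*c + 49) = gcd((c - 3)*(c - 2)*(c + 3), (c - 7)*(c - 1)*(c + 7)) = 1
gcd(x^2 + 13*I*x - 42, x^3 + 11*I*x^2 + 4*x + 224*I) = x + 7*I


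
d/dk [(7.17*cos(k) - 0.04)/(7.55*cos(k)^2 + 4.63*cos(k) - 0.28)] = (54.1335*cos(k)^2 - 0.603999999999999*cos(k) + 1.8224)*sin(k)/(57.0025*cos(k)^4 + 69.913*cos(k)^3 + 17.2089*cos(k)^2 - 2.5928*cos(k) + 0.0784)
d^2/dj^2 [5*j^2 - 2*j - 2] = 10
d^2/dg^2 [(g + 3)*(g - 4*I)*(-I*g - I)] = I*(-6*g - 8 + 8*I)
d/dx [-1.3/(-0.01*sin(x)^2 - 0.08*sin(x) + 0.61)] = -(0.026*sin(x) + 0.104)*cos(x)/(0.01*sin(x)^2 + 0.08*sin(x) - 0.61)^2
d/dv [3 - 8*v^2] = -16*v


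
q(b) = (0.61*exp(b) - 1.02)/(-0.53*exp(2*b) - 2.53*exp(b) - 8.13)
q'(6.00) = 0.00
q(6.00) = 0.00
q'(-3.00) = -0.00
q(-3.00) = 0.12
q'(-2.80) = -0.01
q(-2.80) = 0.12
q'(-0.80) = -0.04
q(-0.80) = 0.08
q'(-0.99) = -0.04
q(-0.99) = 0.09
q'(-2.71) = -0.01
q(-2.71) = 0.12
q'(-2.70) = -0.01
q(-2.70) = 0.12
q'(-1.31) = -0.03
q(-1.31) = 0.10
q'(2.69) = 0.03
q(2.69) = -0.05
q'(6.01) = 0.00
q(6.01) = -0.00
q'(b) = (0.61*exp(b) - 1.02)*(1.06*exp(2*b) + 2.53*exp(b))/(-0.53*exp(2*b) - 2.53*exp(b) - 8.13)^2 + 0.61*exp(b)/(-0.53*exp(2*b) - 2.53*exp(b) - 8.13)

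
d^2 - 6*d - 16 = (d - 8)*(d + 2)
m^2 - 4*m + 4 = (m - 2)^2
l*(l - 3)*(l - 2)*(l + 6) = l^4 + l^3 - 24*l^2 + 36*l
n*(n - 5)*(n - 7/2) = n^3 - 17*n^2/2 + 35*n/2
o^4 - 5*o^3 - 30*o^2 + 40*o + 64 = (o - 8)*(o - 2)*(o + 1)*(o + 4)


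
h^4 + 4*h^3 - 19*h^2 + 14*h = h*(h - 2)*(h - 1)*(h + 7)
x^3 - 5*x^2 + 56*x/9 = x*(x - 8/3)*(x - 7/3)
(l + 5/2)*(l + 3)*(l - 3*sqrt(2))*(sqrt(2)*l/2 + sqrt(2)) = sqrt(2)*l^4/2 - 3*l^3 + 15*sqrt(2)*l^3/4 - 45*l^2/2 + 37*sqrt(2)*l^2/4 - 111*l/2 + 15*sqrt(2)*l/2 - 45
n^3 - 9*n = n*(n - 3)*(n + 3)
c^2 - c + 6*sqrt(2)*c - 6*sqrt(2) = (c - 1)*(c + 6*sqrt(2))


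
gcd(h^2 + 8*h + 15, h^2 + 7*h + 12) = h + 3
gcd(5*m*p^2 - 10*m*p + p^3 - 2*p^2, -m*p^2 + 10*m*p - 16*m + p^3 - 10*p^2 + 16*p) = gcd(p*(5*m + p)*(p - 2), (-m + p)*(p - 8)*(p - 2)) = p - 2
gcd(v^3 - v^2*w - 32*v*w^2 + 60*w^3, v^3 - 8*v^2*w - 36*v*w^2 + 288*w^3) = v + 6*w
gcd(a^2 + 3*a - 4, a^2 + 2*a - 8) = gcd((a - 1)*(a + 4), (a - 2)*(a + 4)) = a + 4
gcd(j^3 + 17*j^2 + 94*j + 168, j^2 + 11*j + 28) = j^2 + 11*j + 28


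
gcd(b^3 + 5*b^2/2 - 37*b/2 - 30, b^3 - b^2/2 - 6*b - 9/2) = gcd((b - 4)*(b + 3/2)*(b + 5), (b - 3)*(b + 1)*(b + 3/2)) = b + 3/2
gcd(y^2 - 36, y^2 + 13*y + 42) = y + 6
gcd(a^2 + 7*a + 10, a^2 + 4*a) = 1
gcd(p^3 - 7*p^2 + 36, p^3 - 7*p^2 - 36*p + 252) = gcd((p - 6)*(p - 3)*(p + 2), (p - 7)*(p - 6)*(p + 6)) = p - 6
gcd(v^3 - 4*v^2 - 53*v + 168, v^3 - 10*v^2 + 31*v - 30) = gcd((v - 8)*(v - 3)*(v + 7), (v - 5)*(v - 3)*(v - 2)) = v - 3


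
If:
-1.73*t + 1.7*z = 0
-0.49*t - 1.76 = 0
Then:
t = -3.59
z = -3.66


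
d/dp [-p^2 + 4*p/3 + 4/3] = 4/3 - 2*p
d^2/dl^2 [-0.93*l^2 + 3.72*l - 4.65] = -1.86000000000000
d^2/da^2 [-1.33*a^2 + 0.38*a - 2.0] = -2.66000000000000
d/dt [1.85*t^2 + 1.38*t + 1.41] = 3.7*t + 1.38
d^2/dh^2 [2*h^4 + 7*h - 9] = 24*h^2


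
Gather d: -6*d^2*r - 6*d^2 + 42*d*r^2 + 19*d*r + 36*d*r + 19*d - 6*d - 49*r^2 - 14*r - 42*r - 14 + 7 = d^2*(-6*r - 6) + d*(42*r^2 + 55*r + 13) - 49*r^2 - 56*r - 7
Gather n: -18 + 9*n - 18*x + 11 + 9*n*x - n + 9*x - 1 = n*(9*x + 8) - 9*x - 8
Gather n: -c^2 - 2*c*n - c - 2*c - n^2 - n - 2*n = -c^2 - 3*c - n^2 + n*(-2*c - 3)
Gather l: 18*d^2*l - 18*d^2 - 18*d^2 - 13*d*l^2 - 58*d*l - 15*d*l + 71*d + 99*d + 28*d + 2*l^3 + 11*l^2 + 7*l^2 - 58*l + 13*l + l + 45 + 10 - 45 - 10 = -36*d^2 + 198*d + 2*l^3 + l^2*(18 - 13*d) + l*(18*d^2 - 73*d - 44)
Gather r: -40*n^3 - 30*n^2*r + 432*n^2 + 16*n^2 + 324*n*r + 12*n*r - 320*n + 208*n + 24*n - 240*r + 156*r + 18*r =-40*n^3 + 448*n^2 - 88*n + r*(-30*n^2 + 336*n - 66)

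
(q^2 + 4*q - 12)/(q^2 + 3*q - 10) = (q + 6)/(q + 5)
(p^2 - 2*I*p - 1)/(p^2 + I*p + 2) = (p - I)/(p + 2*I)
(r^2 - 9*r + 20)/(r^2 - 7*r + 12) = (r - 5)/(r - 3)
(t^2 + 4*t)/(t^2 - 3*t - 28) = t/(t - 7)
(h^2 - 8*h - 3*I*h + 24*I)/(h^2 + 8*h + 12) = (h^2 - 8*h - 3*I*h + 24*I)/(h^2 + 8*h + 12)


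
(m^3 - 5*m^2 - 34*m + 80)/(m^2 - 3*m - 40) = m - 2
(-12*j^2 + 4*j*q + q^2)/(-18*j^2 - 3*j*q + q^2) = (12*j^2 - 4*j*q - q^2)/(18*j^2 + 3*j*q - q^2)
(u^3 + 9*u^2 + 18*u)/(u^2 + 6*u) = u + 3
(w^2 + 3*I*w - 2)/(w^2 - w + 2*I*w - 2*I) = (w + I)/(w - 1)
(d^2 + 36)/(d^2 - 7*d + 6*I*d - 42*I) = (d - 6*I)/(d - 7)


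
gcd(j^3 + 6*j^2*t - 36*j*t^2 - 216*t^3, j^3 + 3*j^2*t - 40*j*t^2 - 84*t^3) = -j + 6*t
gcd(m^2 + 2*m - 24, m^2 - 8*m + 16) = m - 4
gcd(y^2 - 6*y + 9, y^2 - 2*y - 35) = 1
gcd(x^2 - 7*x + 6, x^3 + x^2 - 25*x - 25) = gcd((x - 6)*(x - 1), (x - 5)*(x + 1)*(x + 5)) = 1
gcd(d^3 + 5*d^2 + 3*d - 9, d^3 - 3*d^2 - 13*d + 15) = d^2 + 2*d - 3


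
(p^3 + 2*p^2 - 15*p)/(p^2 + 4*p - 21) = p*(p + 5)/(p + 7)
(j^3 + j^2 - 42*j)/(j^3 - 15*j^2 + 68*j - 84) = j*(j + 7)/(j^2 - 9*j + 14)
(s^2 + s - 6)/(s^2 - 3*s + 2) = (s + 3)/(s - 1)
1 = 1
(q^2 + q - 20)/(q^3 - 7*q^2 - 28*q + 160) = 1/(q - 8)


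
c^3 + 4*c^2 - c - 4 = (c - 1)*(c + 1)*(c + 4)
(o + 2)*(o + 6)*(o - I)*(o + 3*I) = o^4 + 8*o^3 + 2*I*o^3 + 15*o^2 + 16*I*o^2 + 24*o + 24*I*o + 36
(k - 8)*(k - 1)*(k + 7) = k^3 - 2*k^2 - 55*k + 56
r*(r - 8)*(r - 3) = r^3 - 11*r^2 + 24*r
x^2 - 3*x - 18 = (x - 6)*(x + 3)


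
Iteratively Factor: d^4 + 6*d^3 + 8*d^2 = (d + 4)*(d^3 + 2*d^2) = (d + 2)*(d + 4)*(d^2) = d*(d + 2)*(d + 4)*(d)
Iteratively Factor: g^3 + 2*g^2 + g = (g + 1)*(g^2 + g) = g*(g + 1)*(g + 1)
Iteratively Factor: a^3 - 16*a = (a - 4)*(a^2 + 4*a) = (a - 4)*(a + 4)*(a)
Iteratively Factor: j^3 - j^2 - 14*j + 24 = (j - 2)*(j^2 + j - 12) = (j - 3)*(j - 2)*(j + 4)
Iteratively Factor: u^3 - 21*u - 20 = (u + 1)*(u^2 - u - 20) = (u + 1)*(u + 4)*(u - 5)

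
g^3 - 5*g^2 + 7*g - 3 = (g - 3)*(g - 1)^2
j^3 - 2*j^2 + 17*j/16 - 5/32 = (j - 5/4)*(j - 1/2)*(j - 1/4)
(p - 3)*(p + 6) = p^2 + 3*p - 18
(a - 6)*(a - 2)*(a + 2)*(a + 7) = a^4 + a^3 - 46*a^2 - 4*a + 168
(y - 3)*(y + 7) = y^2 + 4*y - 21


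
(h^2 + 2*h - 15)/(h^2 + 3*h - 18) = (h + 5)/(h + 6)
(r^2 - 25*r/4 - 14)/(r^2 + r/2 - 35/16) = 4*(r - 8)/(4*r - 5)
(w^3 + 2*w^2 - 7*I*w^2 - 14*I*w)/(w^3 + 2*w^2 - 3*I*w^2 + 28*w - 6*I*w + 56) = w/(w + 4*I)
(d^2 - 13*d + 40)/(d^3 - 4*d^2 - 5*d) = (d - 8)/(d*(d + 1))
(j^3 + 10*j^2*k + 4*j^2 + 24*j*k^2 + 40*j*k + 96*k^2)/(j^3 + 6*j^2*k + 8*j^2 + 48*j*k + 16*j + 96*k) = (j + 4*k)/(j + 4)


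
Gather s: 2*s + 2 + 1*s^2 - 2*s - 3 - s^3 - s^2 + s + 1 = -s^3 + s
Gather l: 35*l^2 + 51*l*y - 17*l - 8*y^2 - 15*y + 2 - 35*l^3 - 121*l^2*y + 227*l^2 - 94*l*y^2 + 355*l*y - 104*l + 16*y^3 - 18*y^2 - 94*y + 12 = -35*l^3 + l^2*(262 - 121*y) + l*(-94*y^2 + 406*y - 121) + 16*y^3 - 26*y^2 - 109*y + 14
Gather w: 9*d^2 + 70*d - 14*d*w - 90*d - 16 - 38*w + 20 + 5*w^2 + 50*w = 9*d^2 - 20*d + 5*w^2 + w*(12 - 14*d) + 4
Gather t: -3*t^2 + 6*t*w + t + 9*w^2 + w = -3*t^2 + t*(6*w + 1) + 9*w^2 + w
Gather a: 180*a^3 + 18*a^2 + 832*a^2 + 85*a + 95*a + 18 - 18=180*a^3 + 850*a^2 + 180*a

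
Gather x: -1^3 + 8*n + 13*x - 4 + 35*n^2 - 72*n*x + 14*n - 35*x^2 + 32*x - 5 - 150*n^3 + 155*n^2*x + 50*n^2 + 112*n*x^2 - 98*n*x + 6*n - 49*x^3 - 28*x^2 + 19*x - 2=-150*n^3 + 85*n^2 + 28*n - 49*x^3 + x^2*(112*n - 63) + x*(155*n^2 - 170*n + 64) - 12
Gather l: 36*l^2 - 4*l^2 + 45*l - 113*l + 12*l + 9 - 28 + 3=32*l^2 - 56*l - 16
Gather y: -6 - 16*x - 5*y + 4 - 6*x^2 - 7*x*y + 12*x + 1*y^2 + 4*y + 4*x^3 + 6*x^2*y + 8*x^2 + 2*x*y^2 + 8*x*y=4*x^3 + 2*x^2 - 4*x + y^2*(2*x + 1) + y*(6*x^2 + x - 1) - 2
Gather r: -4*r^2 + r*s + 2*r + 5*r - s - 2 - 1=-4*r^2 + r*(s + 7) - s - 3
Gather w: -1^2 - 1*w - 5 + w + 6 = 0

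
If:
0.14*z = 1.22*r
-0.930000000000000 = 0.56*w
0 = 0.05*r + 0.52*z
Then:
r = 0.00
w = -1.66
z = 0.00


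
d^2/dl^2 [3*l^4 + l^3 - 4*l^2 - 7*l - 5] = 36*l^2 + 6*l - 8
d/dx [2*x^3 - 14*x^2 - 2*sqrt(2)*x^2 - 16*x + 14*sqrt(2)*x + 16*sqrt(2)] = 6*x^2 - 28*x - 4*sqrt(2)*x - 16 + 14*sqrt(2)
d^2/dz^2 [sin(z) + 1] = -sin(z)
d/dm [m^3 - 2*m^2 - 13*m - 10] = 3*m^2 - 4*m - 13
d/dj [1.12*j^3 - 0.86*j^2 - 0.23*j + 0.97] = 3.36*j^2 - 1.72*j - 0.23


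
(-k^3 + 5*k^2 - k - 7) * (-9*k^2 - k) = 9*k^5 - 44*k^4 + 4*k^3 + 64*k^2 + 7*k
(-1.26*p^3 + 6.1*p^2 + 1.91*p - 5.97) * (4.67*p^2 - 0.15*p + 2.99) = -5.8842*p^5 + 28.676*p^4 + 4.2373*p^3 - 9.9274*p^2 + 6.6064*p - 17.8503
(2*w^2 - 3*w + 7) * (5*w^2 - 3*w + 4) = 10*w^4 - 21*w^3 + 52*w^2 - 33*w + 28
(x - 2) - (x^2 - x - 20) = -x^2 + 2*x + 18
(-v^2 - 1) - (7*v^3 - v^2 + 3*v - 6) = -7*v^3 - 3*v + 5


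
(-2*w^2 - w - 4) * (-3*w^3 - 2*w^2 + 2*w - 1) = 6*w^5 + 7*w^4 + 10*w^3 + 8*w^2 - 7*w + 4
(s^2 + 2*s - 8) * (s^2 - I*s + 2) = s^4 + 2*s^3 - I*s^3 - 6*s^2 - 2*I*s^2 + 4*s + 8*I*s - 16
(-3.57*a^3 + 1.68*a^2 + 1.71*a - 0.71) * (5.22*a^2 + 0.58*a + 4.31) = -18.6354*a^5 + 6.699*a^4 - 5.4861*a^3 + 4.5264*a^2 + 6.9583*a - 3.0601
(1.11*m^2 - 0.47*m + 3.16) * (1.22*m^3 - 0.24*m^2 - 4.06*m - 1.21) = 1.3542*m^5 - 0.8398*m^4 - 0.5386*m^3 - 0.1933*m^2 - 12.2609*m - 3.8236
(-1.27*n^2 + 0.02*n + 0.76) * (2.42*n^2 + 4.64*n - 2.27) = -3.0734*n^4 - 5.8444*n^3 + 4.8149*n^2 + 3.481*n - 1.7252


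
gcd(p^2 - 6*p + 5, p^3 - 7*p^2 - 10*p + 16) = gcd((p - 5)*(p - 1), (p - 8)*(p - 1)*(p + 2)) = p - 1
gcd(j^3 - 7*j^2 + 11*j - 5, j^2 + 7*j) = 1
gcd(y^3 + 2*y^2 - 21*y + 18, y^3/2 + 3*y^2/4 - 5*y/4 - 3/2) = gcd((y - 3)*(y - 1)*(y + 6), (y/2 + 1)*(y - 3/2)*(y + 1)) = 1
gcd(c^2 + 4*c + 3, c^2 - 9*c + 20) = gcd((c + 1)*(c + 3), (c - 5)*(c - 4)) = 1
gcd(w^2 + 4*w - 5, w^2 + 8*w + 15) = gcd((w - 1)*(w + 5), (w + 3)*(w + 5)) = w + 5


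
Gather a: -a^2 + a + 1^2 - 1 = -a^2 + a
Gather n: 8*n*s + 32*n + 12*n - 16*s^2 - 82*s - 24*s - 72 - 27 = n*(8*s + 44) - 16*s^2 - 106*s - 99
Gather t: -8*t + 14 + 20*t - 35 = 12*t - 21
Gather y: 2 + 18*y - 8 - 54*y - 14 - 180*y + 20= -216*y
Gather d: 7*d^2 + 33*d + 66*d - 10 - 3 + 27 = 7*d^2 + 99*d + 14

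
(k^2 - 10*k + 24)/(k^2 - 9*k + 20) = (k - 6)/(k - 5)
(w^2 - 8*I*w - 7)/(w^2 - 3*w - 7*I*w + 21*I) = (w - I)/(w - 3)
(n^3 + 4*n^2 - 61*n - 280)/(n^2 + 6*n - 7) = (n^2 - 3*n - 40)/(n - 1)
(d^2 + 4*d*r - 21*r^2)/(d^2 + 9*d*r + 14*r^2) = (d - 3*r)/(d + 2*r)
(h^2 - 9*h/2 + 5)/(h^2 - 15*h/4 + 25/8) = 4*(h - 2)/(4*h - 5)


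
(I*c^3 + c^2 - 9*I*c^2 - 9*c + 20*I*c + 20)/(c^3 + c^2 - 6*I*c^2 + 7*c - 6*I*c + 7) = (I*c^3 + c^2*(1 - 9*I) + c*(-9 + 20*I) + 20)/(c^3 + c^2*(1 - 6*I) + c*(7 - 6*I) + 7)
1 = 1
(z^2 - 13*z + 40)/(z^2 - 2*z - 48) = (z - 5)/(z + 6)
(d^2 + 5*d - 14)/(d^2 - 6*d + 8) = (d + 7)/(d - 4)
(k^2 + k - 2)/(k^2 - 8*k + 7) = (k + 2)/(k - 7)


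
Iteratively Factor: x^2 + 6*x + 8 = (x + 4)*(x + 2)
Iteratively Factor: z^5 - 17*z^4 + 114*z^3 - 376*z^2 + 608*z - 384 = (z - 4)*(z^4 - 13*z^3 + 62*z^2 - 128*z + 96) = (z - 4)^2*(z^3 - 9*z^2 + 26*z - 24) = (z - 4)^2*(z - 2)*(z^2 - 7*z + 12) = (z - 4)^2*(z - 3)*(z - 2)*(z - 4)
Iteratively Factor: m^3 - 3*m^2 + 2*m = (m)*(m^2 - 3*m + 2) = m*(m - 2)*(m - 1)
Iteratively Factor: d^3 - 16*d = (d)*(d^2 - 16) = d*(d + 4)*(d - 4)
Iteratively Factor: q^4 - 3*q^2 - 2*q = (q - 2)*(q^3 + 2*q^2 + q) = (q - 2)*(q + 1)*(q^2 + q) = q*(q - 2)*(q + 1)*(q + 1)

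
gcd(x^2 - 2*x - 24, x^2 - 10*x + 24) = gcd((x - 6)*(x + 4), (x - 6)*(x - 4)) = x - 6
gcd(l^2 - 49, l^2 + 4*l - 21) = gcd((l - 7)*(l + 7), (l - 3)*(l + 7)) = l + 7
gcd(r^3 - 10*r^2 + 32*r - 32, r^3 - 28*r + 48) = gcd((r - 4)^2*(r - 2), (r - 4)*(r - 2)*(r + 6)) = r^2 - 6*r + 8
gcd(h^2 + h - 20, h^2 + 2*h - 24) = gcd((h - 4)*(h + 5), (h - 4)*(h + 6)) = h - 4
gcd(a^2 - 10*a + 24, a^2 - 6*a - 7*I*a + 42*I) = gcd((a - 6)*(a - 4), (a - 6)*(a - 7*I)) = a - 6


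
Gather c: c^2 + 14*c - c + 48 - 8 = c^2 + 13*c + 40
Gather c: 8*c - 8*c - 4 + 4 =0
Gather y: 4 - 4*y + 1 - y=5 - 5*y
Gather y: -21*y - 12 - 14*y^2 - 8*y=-14*y^2 - 29*y - 12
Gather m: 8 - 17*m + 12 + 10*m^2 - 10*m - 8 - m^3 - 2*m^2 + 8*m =-m^3 + 8*m^2 - 19*m + 12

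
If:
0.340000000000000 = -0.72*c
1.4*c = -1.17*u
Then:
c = -0.47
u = 0.57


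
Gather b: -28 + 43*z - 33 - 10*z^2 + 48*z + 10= -10*z^2 + 91*z - 51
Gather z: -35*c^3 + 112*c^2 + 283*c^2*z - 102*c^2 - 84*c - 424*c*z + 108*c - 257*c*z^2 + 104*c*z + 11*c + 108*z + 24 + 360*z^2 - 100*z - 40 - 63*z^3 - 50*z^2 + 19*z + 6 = -35*c^3 + 10*c^2 + 35*c - 63*z^3 + z^2*(310 - 257*c) + z*(283*c^2 - 320*c + 27) - 10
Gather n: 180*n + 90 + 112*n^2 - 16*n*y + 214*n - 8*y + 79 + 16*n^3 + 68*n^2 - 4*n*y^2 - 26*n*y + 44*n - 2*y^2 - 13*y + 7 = 16*n^3 + 180*n^2 + n*(-4*y^2 - 42*y + 438) - 2*y^2 - 21*y + 176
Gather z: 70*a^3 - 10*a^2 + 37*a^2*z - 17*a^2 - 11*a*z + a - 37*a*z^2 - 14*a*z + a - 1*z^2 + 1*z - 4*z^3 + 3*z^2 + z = 70*a^3 - 27*a^2 + 2*a - 4*z^3 + z^2*(2 - 37*a) + z*(37*a^2 - 25*a + 2)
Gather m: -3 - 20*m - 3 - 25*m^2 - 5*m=-25*m^2 - 25*m - 6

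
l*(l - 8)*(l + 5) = l^3 - 3*l^2 - 40*l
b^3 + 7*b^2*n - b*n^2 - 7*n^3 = (b - n)*(b + n)*(b + 7*n)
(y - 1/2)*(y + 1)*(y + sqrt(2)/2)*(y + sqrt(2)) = y^4 + y^3/2 + 3*sqrt(2)*y^3/2 + y^2/2 + 3*sqrt(2)*y^2/4 - 3*sqrt(2)*y/4 + y/2 - 1/2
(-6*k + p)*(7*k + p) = -42*k^2 + k*p + p^2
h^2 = h^2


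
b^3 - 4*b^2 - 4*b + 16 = (b - 4)*(b - 2)*(b + 2)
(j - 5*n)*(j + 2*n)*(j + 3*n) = j^3 - 19*j*n^2 - 30*n^3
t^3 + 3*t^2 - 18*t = t*(t - 3)*(t + 6)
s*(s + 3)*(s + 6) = s^3 + 9*s^2 + 18*s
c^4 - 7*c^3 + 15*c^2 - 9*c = c*(c - 3)^2*(c - 1)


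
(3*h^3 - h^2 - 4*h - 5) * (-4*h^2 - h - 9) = -12*h^5 + h^4 - 10*h^3 + 33*h^2 + 41*h + 45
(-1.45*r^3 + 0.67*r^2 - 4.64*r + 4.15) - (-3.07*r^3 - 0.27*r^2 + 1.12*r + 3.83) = 1.62*r^3 + 0.94*r^2 - 5.76*r + 0.32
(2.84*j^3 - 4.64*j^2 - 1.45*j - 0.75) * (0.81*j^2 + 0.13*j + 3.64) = 2.3004*j^5 - 3.3892*j^4 + 8.5599*j^3 - 17.6856*j^2 - 5.3755*j - 2.73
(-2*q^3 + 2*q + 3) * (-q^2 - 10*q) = 2*q^5 + 20*q^4 - 2*q^3 - 23*q^2 - 30*q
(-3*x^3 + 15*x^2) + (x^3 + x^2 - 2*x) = -2*x^3 + 16*x^2 - 2*x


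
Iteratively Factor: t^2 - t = (t)*(t - 1)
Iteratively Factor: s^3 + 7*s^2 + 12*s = (s)*(s^2 + 7*s + 12) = s*(s + 3)*(s + 4)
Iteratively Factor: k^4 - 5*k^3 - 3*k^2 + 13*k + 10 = (k - 5)*(k^3 - 3*k - 2) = (k - 5)*(k - 2)*(k^2 + 2*k + 1) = (k - 5)*(k - 2)*(k + 1)*(k + 1)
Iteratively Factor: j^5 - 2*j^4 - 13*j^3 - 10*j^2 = (j - 5)*(j^4 + 3*j^3 + 2*j^2) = j*(j - 5)*(j^3 + 3*j^2 + 2*j) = j*(j - 5)*(j + 1)*(j^2 + 2*j) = j^2*(j - 5)*(j + 1)*(j + 2)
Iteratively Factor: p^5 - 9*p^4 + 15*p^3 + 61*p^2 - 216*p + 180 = (p - 5)*(p^4 - 4*p^3 - 5*p^2 + 36*p - 36) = (p - 5)*(p + 3)*(p^3 - 7*p^2 + 16*p - 12) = (p - 5)*(p - 2)*(p + 3)*(p^2 - 5*p + 6) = (p - 5)*(p - 3)*(p - 2)*(p + 3)*(p - 2)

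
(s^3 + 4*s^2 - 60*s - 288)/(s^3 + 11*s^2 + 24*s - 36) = (s - 8)/(s - 1)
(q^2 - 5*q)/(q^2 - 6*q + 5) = q/(q - 1)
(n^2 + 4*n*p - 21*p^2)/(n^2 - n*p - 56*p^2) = (-n + 3*p)/(-n + 8*p)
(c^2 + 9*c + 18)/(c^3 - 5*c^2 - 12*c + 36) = (c + 6)/(c^2 - 8*c + 12)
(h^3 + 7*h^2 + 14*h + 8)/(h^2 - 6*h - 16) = (h^2 + 5*h + 4)/(h - 8)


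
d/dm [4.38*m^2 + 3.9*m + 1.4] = 8.76*m + 3.9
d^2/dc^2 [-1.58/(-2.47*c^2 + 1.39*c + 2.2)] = (19.278844*c^2 - 10.849228*c - 1.58*(4.94*c - 1.39)*(9.88*c - 2.78) - 17.17144)/(-2.47*c^2 + 1.39*c + 2.2)^3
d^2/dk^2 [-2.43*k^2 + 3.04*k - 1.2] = -4.86000000000000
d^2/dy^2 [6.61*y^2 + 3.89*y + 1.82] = 13.2200000000000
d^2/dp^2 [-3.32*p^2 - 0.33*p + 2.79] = -6.64000000000000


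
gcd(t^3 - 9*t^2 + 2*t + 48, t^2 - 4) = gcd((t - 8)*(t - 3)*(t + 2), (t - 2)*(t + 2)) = t + 2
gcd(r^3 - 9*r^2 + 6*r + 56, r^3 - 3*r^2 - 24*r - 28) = r^2 - 5*r - 14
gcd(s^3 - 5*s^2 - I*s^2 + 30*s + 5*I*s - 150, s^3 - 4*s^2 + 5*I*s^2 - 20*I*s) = s + 5*I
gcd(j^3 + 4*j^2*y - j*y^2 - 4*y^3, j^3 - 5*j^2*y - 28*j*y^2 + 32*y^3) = -j^2 - 3*j*y + 4*y^2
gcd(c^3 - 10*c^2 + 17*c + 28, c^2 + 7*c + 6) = c + 1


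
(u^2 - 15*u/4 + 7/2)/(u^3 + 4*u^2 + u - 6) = (u^2 - 15*u/4 + 7/2)/(u^3 + 4*u^2 + u - 6)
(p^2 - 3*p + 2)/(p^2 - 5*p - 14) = (-p^2 + 3*p - 2)/(-p^2 + 5*p + 14)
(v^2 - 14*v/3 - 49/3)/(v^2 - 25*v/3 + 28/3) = (3*v + 7)/(3*v - 4)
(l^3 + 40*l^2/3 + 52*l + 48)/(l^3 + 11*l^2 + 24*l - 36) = (l + 4/3)/(l - 1)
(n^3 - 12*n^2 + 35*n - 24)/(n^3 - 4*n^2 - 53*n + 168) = (n - 1)/(n + 7)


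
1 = 1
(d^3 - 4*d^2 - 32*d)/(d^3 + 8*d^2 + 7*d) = (d^2 - 4*d - 32)/(d^2 + 8*d + 7)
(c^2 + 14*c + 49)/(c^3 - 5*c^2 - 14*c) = (c^2 + 14*c + 49)/(c*(c^2 - 5*c - 14))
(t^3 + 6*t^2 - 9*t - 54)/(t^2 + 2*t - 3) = (t^2 + 3*t - 18)/(t - 1)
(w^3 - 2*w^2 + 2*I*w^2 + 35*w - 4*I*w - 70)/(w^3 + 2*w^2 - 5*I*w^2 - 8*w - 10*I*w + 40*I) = (w + 7*I)/(w + 4)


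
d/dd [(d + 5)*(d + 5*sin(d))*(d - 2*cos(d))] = (d + 5)*(d + 5*sin(d))*(2*sin(d) + 1) + (d + 5)*(d - 2*cos(d))*(5*cos(d) + 1) + (d + 5*sin(d))*(d - 2*cos(d))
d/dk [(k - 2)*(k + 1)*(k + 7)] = 3*k^2 + 12*k - 9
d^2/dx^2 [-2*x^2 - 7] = -4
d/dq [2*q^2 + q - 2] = 4*q + 1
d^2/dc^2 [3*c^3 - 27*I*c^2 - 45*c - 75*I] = 18*c - 54*I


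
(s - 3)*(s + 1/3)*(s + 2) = s^3 - 2*s^2/3 - 19*s/3 - 2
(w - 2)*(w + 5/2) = w^2 + w/2 - 5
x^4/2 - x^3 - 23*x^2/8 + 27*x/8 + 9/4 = (x/2 + 1)*(x - 3)*(x - 3/2)*(x + 1/2)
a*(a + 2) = a^2 + 2*a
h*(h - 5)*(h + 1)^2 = h^4 - 3*h^3 - 9*h^2 - 5*h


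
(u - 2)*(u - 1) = u^2 - 3*u + 2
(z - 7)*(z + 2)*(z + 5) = z^3 - 39*z - 70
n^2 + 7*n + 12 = (n + 3)*(n + 4)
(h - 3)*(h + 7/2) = h^2 + h/2 - 21/2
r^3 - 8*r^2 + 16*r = r*(r - 4)^2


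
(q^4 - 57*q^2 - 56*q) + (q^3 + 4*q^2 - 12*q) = q^4 + q^3 - 53*q^2 - 68*q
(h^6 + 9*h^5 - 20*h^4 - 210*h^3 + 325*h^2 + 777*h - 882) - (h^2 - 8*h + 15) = h^6 + 9*h^5 - 20*h^4 - 210*h^3 + 324*h^2 + 785*h - 897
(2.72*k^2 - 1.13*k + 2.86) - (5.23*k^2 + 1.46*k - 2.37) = -2.51*k^2 - 2.59*k + 5.23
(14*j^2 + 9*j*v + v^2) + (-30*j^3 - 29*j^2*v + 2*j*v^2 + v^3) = -30*j^3 - 29*j^2*v + 14*j^2 + 2*j*v^2 + 9*j*v + v^3 + v^2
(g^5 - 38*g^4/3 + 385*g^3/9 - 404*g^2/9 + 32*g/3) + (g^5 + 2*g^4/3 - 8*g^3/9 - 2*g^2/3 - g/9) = 2*g^5 - 12*g^4 + 377*g^3/9 - 410*g^2/9 + 95*g/9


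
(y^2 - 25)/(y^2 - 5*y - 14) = (25 - y^2)/(-y^2 + 5*y + 14)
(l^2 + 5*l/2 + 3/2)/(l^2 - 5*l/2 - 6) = (l + 1)/(l - 4)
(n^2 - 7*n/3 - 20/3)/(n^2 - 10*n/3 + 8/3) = (3*n^2 - 7*n - 20)/(3*n^2 - 10*n + 8)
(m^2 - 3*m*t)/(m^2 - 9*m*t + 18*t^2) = m/(m - 6*t)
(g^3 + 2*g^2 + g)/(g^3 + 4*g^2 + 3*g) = (g + 1)/(g + 3)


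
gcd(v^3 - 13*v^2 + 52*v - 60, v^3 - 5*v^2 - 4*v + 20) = v^2 - 7*v + 10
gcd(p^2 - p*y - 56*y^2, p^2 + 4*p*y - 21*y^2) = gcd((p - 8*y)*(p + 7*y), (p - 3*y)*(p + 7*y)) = p + 7*y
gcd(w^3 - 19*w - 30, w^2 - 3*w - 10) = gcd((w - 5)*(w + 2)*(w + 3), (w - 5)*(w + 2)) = w^2 - 3*w - 10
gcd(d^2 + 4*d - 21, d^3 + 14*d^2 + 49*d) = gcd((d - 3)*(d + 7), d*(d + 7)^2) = d + 7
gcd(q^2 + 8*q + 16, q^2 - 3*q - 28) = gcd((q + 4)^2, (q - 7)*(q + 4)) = q + 4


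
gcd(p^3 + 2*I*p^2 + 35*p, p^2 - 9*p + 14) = 1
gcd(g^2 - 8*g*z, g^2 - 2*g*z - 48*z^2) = -g + 8*z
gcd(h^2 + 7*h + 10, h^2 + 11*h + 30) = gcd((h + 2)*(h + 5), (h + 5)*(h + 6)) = h + 5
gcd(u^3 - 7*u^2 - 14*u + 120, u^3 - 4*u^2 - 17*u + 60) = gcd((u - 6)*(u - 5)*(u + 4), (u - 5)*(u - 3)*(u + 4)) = u^2 - u - 20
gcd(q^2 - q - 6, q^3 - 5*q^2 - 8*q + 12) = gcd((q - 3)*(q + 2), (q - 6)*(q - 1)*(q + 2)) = q + 2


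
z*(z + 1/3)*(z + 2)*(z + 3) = z^4 + 16*z^3/3 + 23*z^2/3 + 2*z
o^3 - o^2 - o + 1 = (o - 1)^2*(o + 1)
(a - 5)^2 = a^2 - 10*a + 25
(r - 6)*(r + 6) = r^2 - 36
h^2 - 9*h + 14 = (h - 7)*(h - 2)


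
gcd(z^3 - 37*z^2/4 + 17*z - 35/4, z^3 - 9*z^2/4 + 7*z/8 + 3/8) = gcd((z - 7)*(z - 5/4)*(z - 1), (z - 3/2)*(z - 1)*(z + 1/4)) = z - 1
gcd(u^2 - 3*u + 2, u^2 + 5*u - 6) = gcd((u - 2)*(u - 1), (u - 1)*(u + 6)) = u - 1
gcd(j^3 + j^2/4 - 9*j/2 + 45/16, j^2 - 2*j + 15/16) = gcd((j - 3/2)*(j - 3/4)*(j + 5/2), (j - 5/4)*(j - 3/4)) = j - 3/4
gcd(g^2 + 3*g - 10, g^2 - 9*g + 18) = 1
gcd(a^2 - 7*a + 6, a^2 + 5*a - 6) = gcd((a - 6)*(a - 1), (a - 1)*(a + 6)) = a - 1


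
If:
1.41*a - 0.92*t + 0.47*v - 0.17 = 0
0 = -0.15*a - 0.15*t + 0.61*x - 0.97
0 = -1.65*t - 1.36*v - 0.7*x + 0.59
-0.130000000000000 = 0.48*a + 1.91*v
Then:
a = -0.01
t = -0.24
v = -0.06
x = 1.53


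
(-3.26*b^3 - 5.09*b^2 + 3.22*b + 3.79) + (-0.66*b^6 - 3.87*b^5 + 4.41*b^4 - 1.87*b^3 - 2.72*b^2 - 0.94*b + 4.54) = -0.66*b^6 - 3.87*b^5 + 4.41*b^4 - 5.13*b^3 - 7.81*b^2 + 2.28*b + 8.33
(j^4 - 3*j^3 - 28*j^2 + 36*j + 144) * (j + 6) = j^5 + 3*j^4 - 46*j^3 - 132*j^2 + 360*j + 864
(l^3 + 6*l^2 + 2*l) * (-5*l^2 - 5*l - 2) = -5*l^5 - 35*l^4 - 42*l^3 - 22*l^2 - 4*l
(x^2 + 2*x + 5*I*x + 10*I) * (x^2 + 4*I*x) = x^4 + 2*x^3 + 9*I*x^3 - 20*x^2 + 18*I*x^2 - 40*x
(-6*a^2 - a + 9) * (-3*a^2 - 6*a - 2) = 18*a^4 + 39*a^3 - 9*a^2 - 52*a - 18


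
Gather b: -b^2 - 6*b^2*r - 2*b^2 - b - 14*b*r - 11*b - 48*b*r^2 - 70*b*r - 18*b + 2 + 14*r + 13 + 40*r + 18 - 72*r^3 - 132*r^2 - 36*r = b^2*(-6*r - 3) + b*(-48*r^2 - 84*r - 30) - 72*r^3 - 132*r^2 + 18*r + 33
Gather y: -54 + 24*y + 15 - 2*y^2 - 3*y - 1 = -2*y^2 + 21*y - 40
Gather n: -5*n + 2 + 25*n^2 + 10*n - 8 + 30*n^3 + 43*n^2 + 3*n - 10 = 30*n^3 + 68*n^2 + 8*n - 16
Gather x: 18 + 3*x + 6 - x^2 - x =-x^2 + 2*x + 24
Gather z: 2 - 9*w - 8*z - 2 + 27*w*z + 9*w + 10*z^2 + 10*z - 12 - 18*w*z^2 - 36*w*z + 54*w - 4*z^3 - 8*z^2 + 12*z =54*w - 4*z^3 + z^2*(2 - 18*w) + z*(14 - 9*w) - 12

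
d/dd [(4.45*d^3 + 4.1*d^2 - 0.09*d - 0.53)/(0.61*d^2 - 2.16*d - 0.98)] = (2.7145*d^4 - 19.224*d^3 - 21.8841*d^2 - 7.3894*d - 1.0566)/(0.3721*d^4 - 2.6352*d^3 + 3.47*d^2 + 4.2336*d + 0.9604)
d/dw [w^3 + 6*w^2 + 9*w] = 3*w^2 + 12*w + 9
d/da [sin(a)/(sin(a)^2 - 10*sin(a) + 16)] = (cos(a)^2 + 15)*cos(a)/((sin(a) - 8)^2*(sin(a) - 2)^2)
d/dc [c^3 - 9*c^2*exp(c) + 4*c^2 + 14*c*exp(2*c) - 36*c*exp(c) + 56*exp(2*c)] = -9*c^2*exp(c) + 3*c^2 + 28*c*exp(2*c) - 54*c*exp(c) + 8*c + 126*exp(2*c) - 36*exp(c)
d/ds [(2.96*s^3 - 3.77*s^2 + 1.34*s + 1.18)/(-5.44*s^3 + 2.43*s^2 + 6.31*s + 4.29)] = (7.105427357601e-15*s^5 - 13.316*s^4 + 51.9344*s^3 + 30.3079*s^2 - 38.0814*s - 1.6972)/(29.5936*s^6 - 26.4384*s^5 - 62.7479*s^4 - 16.0086*s^3 + 60.6655*s^2 + 54.1398*s + 18.4041)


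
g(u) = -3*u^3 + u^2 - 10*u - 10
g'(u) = -9*u^2 + 2*u - 10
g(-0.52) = -4.11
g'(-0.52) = -13.47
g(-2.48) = 66.71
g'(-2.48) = -70.31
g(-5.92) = 706.67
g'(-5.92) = -337.26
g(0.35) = -13.51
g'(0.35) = -10.40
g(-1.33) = 12.13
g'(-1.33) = -28.58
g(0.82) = -19.18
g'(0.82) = -14.41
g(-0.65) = -2.25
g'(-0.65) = -15.10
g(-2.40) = 61.23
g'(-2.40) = -66.64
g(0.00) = -10.00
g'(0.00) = -10.00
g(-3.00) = 110.00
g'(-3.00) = -97.00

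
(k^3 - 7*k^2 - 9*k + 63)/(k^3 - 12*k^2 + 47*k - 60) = (k^2 - 4*k - 21)/(k^2 - 9*k + 20)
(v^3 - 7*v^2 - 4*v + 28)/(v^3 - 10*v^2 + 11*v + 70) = (v - 2)/(v - 5)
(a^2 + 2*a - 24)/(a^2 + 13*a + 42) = (a - 4)/(a + 7)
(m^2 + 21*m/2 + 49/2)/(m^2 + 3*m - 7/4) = 2*(m + 7)/(2*m - 1)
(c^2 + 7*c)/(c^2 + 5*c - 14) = c/(c - 2)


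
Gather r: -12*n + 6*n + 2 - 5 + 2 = -6*n - 1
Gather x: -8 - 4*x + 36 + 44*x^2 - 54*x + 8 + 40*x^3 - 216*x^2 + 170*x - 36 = 40*x^3 - 172*x^2 + 112*x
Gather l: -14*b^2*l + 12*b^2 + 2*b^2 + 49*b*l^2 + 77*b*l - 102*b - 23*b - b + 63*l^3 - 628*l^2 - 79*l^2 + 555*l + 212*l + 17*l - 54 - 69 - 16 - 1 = 14*b^2 - 126*b + 63*l^3 + l^2*(49*b - 707) + l*(-14*b^2 + 77*b + 784) - 140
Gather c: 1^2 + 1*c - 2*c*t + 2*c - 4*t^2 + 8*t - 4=c*(3 - 2*t) - 4*t^2 + 8*t - 3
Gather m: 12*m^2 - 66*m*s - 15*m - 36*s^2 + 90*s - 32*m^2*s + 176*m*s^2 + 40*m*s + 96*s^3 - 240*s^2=m^2*(12 - 32*s) + m*(176*s^2 - 26*s - 15) + 96*s^3 - 276*s^2 + 90*s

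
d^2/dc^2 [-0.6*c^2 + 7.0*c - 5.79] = -1.20000000000000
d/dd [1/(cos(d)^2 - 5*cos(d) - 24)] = (2*cos(d) - 5)*sin(d)/(sin(d)^2 + 5*cos(d) + 23)^2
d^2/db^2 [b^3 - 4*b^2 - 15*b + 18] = 6*b - 8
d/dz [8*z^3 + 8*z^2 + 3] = 8*z*(3*z + 2)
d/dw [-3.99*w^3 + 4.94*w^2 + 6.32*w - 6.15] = -11.97*w^2 + 9.88*w + 6.32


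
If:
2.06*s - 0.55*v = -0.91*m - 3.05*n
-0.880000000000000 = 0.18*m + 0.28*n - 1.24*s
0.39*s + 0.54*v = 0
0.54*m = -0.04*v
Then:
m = 0.03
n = -0.50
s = 0.60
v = -0.44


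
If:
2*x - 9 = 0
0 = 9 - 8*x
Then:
No Solution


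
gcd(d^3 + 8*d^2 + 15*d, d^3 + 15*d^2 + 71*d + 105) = d^2 + 8*d + 15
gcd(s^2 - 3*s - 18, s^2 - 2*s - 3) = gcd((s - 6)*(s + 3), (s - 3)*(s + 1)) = 1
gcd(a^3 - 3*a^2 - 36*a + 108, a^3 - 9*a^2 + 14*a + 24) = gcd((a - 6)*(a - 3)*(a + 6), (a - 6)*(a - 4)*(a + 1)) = a - 6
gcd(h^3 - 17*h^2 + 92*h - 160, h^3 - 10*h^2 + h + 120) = h^2 - 13*h + 40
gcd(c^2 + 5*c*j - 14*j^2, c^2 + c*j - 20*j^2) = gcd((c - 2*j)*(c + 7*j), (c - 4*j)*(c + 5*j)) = 1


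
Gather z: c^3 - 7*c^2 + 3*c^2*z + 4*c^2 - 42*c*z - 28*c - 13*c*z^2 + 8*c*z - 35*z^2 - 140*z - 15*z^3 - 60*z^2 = c^3 - 3*c^2 - 28*c - 15*z^3 + z^2*(-13*c - 95) + z*(3*c^2 - 34*c - 140)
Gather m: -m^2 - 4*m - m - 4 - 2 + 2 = -m^2 - 5*m - 4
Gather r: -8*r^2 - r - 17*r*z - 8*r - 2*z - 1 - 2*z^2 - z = -8*r^2 + r*(-17*z - 9) - 2*z^2 - 3*z - 1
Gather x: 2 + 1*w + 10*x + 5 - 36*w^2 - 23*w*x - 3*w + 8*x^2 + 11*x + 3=-36*w^2 - 2*w + 8*x^2 + x*(21 - 23*w) + 10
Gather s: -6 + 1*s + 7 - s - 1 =0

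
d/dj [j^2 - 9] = 2*j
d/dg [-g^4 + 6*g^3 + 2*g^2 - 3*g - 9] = -4*g^3 + 18*g^2 + 4*g - 3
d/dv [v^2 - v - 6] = 2*v - 1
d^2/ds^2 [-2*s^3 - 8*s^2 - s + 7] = -12*s - 16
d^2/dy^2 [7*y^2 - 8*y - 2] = 14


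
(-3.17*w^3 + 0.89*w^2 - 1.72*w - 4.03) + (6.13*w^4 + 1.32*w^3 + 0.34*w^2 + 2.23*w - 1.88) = 6.13*w^4 - 1.85*w^3 + 1.23*w^2 + 0.51*w - 5.91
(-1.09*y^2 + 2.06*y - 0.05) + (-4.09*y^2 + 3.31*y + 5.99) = -5.18*y^2 + 5.37*y + 5.94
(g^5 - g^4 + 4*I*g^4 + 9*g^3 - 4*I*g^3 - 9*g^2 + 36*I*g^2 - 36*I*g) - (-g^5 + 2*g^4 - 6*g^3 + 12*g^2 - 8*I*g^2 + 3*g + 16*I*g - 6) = 2*g^5 - 3*g^4 + 4*I*g^4 + 15*g^3 - 4*I*g^3 - 21*g^2 + 44*I*g^2 - 3*g - 52*I*g + 6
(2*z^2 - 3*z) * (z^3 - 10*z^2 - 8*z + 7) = 2*z^5 - 23*z^4 + 14*z^3 + 38*z^2 - 21*z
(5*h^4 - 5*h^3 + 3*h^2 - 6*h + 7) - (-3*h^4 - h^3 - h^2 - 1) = 8*h^4 - 4*h^3 + 4*h^2 - 6*h + 8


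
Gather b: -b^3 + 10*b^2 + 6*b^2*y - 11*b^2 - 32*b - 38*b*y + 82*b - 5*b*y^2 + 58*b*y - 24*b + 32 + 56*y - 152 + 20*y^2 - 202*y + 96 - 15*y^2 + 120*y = -b^3 + b^2*(6*y - 1) + b*(-5*y^2 + 20*y + 26) + 5*y^2 - 26*y - 24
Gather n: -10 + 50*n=50*n - 10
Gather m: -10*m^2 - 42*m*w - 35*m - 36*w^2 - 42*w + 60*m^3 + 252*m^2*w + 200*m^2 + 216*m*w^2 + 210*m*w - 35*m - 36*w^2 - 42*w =60*m^3 + m^2*(252*w + 190) + m*(216*w^2 + 168*w - 70) - 72*w^2 - 84*w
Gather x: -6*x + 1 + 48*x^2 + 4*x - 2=48*x^2 - 2*x - 1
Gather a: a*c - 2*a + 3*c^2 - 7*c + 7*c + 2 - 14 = a*(c - 2) + 3*c^2 - 12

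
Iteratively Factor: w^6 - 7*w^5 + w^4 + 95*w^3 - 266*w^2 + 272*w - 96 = (w - 2)*(w^5 - 5*w^4 - 9*w^3 + 77*w^2 - 112*w + 48) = (w - 2)*(w + 4)*(w^4 - 9*w^3 + 27*w^2 - 31*w + 12) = (w - 4)*(w - 2)*(w + 4)*(w^3 - 5*w^2 + 7*w - 3) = (w - 4)*(w - 2)*(w - 1)*(w + 4)*(w^2 - 4*w + 3) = (w - 4)*(w - 3)*(w - 2)*(w - 1)*(w + 4)*(w - 1)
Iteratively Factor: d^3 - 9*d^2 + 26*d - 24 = (d - 3)*(d^2 - 6*d + 8) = (d - 3)*(d - 2)*(d - 4)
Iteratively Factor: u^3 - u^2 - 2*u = (u - 2)*(u^2 + u) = u*(u - 2)*(u + 1)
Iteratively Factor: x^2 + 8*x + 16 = (x + 4)*(x + 4)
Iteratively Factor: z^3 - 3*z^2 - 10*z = (z - 5)*(z^2 + 2*z) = (z - 5)*(z + 2)*(z)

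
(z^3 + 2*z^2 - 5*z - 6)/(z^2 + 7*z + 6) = (z^2 + z - 6)/(z + 6)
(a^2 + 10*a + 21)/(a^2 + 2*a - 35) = (a + 3)/(a - 5)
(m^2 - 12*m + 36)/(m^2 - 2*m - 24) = (m - 6)/(m + 4)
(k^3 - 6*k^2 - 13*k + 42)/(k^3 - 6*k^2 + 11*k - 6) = (k^2 - 4*k - 21)/(k^2 - 4*k + 3)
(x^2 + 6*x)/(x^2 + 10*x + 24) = x/(x + 4)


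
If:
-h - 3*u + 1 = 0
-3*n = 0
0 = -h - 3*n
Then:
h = 0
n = 0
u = 1/3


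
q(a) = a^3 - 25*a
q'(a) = 3*a^2 - 25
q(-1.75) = 38.39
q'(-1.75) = -15.81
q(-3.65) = 42.62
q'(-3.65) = 14.97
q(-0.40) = 9.94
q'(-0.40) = -24.52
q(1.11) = -26.38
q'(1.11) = -21.30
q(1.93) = -41.06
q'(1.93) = -13.83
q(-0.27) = 6.73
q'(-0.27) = -24.78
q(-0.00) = 0.00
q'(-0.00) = -25.00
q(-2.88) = 48.11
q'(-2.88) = -0.12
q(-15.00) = -3000.00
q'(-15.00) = 650.00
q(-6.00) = -66.00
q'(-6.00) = 83.00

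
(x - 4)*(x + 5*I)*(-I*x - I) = -I*x^3 + 5*x^2 + 3*I*x^2 - 15*x + 4*I*x - 20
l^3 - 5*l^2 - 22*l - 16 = (l - 8)*(l + 1)*(l + 2)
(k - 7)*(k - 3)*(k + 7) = k^3 - 3*k^2 - 49*k + 147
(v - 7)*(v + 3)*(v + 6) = v^3 + 2*v^2 - 45*v - 126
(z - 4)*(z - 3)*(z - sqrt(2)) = z^3 - 7*z^2 - sqrt(2)*z^2 + 7*sqrt(2)*z + 12*z - 12*sqrt(2)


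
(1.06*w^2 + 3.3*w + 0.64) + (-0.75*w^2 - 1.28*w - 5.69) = 0.31*w^2 + 2.02*w - 5.05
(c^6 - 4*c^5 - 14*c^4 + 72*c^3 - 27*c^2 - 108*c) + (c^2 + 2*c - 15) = c^6 - 4*c^5 - 14*c^4 + 72*c^3 - 26*c^2 - 106*c - 15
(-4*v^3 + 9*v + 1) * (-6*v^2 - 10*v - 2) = 24*v^5 + 40*v^4 - 46*v^3 - 96*v^2 - 28*v - 2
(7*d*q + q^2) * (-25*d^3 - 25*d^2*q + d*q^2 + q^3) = -175*d^4*q - 200*d^3*q^2 - 18*d^2*q^3 + 8*d*q^4 + q^5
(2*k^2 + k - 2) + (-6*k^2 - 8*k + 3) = -4*k^2 - 7*k + 1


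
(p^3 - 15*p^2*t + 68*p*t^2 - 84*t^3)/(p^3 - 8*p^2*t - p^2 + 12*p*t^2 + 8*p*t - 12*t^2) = (p - 7*t)/(p - 1)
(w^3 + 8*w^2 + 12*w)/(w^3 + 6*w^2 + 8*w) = (w + 6)/(w + 4)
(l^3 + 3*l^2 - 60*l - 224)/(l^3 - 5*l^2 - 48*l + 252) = (l^2 - 4*l - 32)/(l^2 - 12*l + 36)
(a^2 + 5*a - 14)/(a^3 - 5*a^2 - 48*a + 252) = (a - 2)/(a^2 - 12*a + 36)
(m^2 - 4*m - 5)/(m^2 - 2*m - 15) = (m + 1)/(m + 3)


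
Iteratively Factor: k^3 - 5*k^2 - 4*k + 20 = (k - 5)*(k^2 - 4) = (k - 5)*(k - 2)*(k + 2)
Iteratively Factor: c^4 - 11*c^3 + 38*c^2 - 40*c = (c - 5)*(c^3 - 6*c^2 + 8*c) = (c - 5)*(c - 2)*(c^2 - 4*c) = c*(c - 5)*(c - 2)*(c - 4)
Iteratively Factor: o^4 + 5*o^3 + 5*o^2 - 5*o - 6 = (o + 1)*(o^3 + 4*o^2 + o - 6) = (o + 1)*(o + 2)*(o^2 + 2*o - 3) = (o + 1)*(o + 2)*(o + 3)*(o - 1)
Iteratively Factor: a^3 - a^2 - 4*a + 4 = (a - 1)*(a^2 - 4) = (a - 2)*(a - 1)*(a + 2)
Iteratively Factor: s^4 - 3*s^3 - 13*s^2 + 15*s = (s + 3)*(s^3 - 6*s^2 + 5*s) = s*(s + 3)*(s^2 - 6*s + 5) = s*(s - 5)*(s + 3)*(s - 1)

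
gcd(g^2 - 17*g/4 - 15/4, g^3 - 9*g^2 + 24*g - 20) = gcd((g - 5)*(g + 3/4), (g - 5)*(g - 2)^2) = g - 5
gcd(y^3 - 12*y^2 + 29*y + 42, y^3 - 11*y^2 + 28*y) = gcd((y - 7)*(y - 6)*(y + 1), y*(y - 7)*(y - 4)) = y - 7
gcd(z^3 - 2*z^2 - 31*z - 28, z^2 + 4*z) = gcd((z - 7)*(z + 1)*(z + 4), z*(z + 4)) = z + 4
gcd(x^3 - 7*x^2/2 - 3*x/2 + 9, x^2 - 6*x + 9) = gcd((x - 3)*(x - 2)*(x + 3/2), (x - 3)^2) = x - 3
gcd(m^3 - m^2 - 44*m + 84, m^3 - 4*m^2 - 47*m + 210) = m^2 + m - 42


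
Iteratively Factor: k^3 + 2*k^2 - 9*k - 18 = (k + 3)*(k^2 - k - 6) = (k - 3)*(k + 3)*(k + 2)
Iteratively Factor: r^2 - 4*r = (r)*(r - 4)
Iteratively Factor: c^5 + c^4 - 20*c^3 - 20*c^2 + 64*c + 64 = (c + 2)*(c^4 - c^3 - 18*c^2 + 16*c + 32) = (c - 4)*(c + 2)*(c^3 + 3*c^2 - 6*c - 8) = (c - 4)*(c + 1)*(c + 2)*(c^2 + 2*c - 8) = (c - 4)*(c - 2)*(c + 1)*(c + 2)*(c + 4)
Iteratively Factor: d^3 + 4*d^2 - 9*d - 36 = (d - 3)*(d^2 + 7*d + 12) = (d - 3)*(d + 4)*(d + 3)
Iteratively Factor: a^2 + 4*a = (a)*(a + 4)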